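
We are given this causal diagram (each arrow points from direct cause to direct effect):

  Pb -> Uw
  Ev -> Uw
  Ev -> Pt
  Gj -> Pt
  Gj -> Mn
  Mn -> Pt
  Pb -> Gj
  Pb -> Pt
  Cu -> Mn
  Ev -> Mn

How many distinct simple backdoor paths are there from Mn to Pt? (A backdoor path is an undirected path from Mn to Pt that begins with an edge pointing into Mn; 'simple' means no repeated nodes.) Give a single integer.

6

A backdoor path from Mn to Pt is any simple undirected path whose first edge points into Mn (i.e. leaves Mn via a parent).
Parents of Mn: {Cu, Ev, Gj}.
Enumerating:
  P1: Mn <- Ev -> Pt
  P2: Mn <- Ev -> Uw <- Pb -> Gj -> Pt
  P3: Mn <- Ev -> Uw <- Pb -> Pt
  P4: Mn <- Gj <- Pb -> Pt
  P5: Mn <- Gj <- Pb -> Uw <- Ev -> Pt
  P6: Mn <- Gj -> Pt
That exhausts the simple backdoor paths. Count: 6.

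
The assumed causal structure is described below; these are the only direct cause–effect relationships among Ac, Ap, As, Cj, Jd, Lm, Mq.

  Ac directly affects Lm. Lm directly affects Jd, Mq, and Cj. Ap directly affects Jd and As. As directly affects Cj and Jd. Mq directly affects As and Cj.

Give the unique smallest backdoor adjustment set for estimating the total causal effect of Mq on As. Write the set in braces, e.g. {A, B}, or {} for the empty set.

{}

Variables eligible for adjustment (non-descendants of Mq, excluding Mq and As): {Ac, Ap, Lm}.
Backdoor paths from Mq to As:
  P1: Mq <- Lm -> Jd <- Ap -> As
  P2: Mq <- Lm -> Jd <- As
  P3: Mq <- Lm -> Cj <- As
Each backdoor path contains an unconditioned collider, so every path is already blocked with the empty conditioning set:
  P1: blocked at collider Jd (neither it nor any descendant is in the conditioning set).
  P2: blocked at collider Jd (neither it nor any descendant is in the conditioning set).
  P3: blocked at collider Cj (neither it nor any descendant is in the conditioning set).
The empty set is therefore the unique smallest valid set.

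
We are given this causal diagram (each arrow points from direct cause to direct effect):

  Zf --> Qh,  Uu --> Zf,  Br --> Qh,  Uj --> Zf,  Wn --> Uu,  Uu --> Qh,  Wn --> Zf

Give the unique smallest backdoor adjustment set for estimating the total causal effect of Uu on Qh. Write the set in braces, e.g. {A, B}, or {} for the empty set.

{Wn}

Variables eligible for adjustment (non-descendants of Uu, excluding Uu and Qh): {Br, Uj, Wn}.
Backdoor paths from Uu to Qh:
  P1: Uu <- Wn -> Zf -> Qh
The empty set is not sufficient: P1 (Uu <- Wn -> Zf -> Qh) has no collider blocking it and no conditioned non-collider, so it is open.
Try {Wn}:
  P1: blocked at fork node Wn ∈ conditioning set.
{Wn} contains no descendant of Uu and blocks every backdoor path.
No other singleton works — e.g. {Uj} leaves P1 open — so {Wn} is the unique smallest valid adjustment set.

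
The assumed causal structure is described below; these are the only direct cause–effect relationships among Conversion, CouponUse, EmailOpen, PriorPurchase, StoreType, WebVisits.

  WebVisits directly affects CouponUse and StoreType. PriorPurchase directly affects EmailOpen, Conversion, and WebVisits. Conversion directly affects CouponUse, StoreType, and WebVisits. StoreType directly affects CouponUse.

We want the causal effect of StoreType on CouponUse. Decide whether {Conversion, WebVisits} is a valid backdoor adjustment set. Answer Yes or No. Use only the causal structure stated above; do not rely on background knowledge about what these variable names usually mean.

Yes

Backdoor paths from StoreType to CouponUse (paths whose first edge points into StoreType):
  P1: StoreType <- Conversion <- PriorPurchase -> WebVisits -> CouponUse
  P2: StoreType <- Conversion -> WebVisits -> CouponUse
  P3: StoreType <- Conversion -> CouponUse
  P4: StoreType <- WebVisits <- PriorPurchase -> Conversion -> CouponUse
  P5: StoreType <- WebVisits <- Conversion -> CouponUse
  P6: StoreType <- WebVisits -> CouponUse
Condition 1 (no descendant of StoreType in the set): holds — descendants of StoreType are {CouponUse}; none are in {Conversion, WebVisits}.
Condition 2 (every backdoor path blocked by {Conversion, WebVisits}):
  P1: blocked at chain node Conversion ∈ conditioning set.
  P2: blocked at fork node Conversion ∈ conditioning set.
  P3: blocked at fork node Conversion ∈ conditioning set.
  P4: blocked at chain node WebVisits ∈ conditioning set.
  P5: blocked at chain node WebVisits ∈ conditioning set.
  P6: blocked at fork node WebVisits ∈ conditioning set.
{Conversion, WebVisits} satisfies the backdoor criterion.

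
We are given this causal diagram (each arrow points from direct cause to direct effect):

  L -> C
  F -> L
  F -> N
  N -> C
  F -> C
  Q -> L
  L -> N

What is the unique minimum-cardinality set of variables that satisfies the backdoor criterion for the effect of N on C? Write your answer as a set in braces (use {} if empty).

{F, L}

Variables eligible for adjustment (non-descendants of N, excluding N and C): {F, L, Q}.
Backdoor paths from N to C:
  P1: N <- F -> L -> C
  P2: N <- F -> C
  P3: N <- L <- F -> C
  P4: N <- L -> C
The empty set is not sufficient: P1 (N <- F -> L -> C) has no collider blocking it and no conditioned non-collider, so it is open.
Try {F, L}:
  P1: blocked at fork node F ∈ conditioning set.
  P2: blocked at fork node F ∈ conditioning set.
  P3: blocked at chain node L ∈ conditioning set.
  P4: blocked at fork node L ∈ conditioning set.
{F, L} contains no descendant of N and blocks every backdoor path.
Every element of {F, L} is needed (dropping F leaves P2 open; dropping L leaves P4 open), so no proper subset is valid.
Among all size-2 subsets of the eligible variables, only {F, L} blocks every backdoor path, so it is the unique smallest valid adjustment set.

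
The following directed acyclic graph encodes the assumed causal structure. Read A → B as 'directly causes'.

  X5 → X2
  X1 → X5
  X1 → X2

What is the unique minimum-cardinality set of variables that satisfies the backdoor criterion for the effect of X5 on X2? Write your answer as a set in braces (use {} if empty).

Variables eligible for adjustment (non-descendants of X5, excluding X5 and X2): {X1}.
Backdoor paths from X5 to X2:
  P1: X5 <- X1 -> X2
The empty set is not sufficient: P1 (X5 <- X1 -> X2) has no collider blocking it and no conditioned non-collider, so it is open.
Try {X1}:
  P1: blocked at fork node X1 ∈ conditioning set.
{X1} contains no descendant of X5 and blocks every backdoor path.
{X1} is the unique smallest valid adjustment set.

{X1}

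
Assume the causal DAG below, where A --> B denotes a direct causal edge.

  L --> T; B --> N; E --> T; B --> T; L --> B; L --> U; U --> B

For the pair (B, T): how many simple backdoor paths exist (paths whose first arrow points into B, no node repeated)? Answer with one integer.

A backdoor path from B to T is any simple undirected path whose first edge points into B (i.e. leaves B via a parent).
Parents of B: {L, U}.
Enumerating:
  P1: B <- L -> T
  P2: B <- U <- L -> T
That exhausts the simple backdoor paths. Count: 2.

2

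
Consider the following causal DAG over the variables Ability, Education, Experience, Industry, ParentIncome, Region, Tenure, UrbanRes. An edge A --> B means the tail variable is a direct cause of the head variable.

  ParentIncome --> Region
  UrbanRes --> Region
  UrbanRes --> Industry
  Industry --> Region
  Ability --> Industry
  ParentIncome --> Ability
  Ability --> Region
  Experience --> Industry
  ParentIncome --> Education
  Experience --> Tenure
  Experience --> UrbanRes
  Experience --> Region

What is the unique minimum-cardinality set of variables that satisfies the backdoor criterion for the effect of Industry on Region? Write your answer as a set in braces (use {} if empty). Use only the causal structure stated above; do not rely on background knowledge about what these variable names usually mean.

Variables eligible for adjustment (non-descendants of Industry, excluding Industry and Region): {Ability, Education, Experience, ParentIncome, Tenure, UrbanRes}.
Backdoor paths from Industry to Region:
  P1: Industry <- Experience -> UrbanRes -> Region
  P2: Industry <- Experience -> Region
  P3: Industry <- Ability <- ParentIncome -> Region
  P4: Industry <- Ability -> Region
  P5: Industry <- UrbanRes <- Experience -> Region
  P6: Industry <- UrbanRes -> Region
The empty set is not sufficient: P1 (Industry <- Experience -> UrbanRes -> Region) has no collider blocking it and no conditioned non-collider, so it is open.
Try {Ability, Experience, UrbanRes}:
  P1: blocked at fork node Experience ∈ conditioning set.
  P2: blocked at fork node Experience ∈ conditioning set.
  P3: blocked at chain node Ability ∈ conditioning set.
  P4: blocked at fork node Ability ∈ conditioning set.
  P5: blocked at chain node UrbanRes ∈ conditioning set.
  P6: blocked at fork node UrbanRes ∈ conditioning set.
{Ability, Experience, UrbanRes} contains no descendant of Industry and blocks every backdoor path.
Every element of {Ability, Experience, UrbanRes} is needed (dropping Ability leaves P3 open; dropping Experience leaves P2 open; dropping UrbanRes leaves P6 open), so no proper subset is valid.
Among all size-3 subsets of the eligible variables, only {Ability, Experience, UrbanRes} blocks every backdoor path, so it is the unique smallest valid adjustment set.

{Ability, Experience, UrbanRes}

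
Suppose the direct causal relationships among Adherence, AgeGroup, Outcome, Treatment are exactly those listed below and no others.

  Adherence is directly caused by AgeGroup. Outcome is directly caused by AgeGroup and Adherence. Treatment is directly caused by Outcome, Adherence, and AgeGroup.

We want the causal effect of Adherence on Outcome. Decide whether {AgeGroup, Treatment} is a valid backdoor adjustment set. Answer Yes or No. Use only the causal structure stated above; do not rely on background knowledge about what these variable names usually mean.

Backdoor paths from Adherence to Outcome (paths whose first edge points into Adherence):
  P1: Adherence <- AgeGroup -> Outcome
  P2: Adherence <- AgeGroup -> Treatment <- Outcome
Condition 1 (no descendant of Adherence in the set): FAILS — Treatment is a descendant of Adherence.
Condition 2 (every backdoor path blocked by {AgeGroup, Treatment}):
  P1: blocked at fork node AgeGroup ∈ conditioning set.
  P2: blocked at fork node AgeGroup ∈ conditioning set.
{AgeGroup, Treatment} does not satisfy the backdoor criterion.

No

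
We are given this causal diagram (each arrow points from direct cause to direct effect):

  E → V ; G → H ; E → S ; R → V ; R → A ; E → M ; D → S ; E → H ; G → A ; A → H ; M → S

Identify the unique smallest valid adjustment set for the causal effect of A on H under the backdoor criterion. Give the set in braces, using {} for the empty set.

Variables eligible for adjustment (non-descendants of A, excluding A and H): {D, E, G, M, R, S, V}.
Backdoor paths from A to H:
  P1: A <- R -> V <- E -> H
  P2: A <- G -> H
The empty set is not sufficient: P2 (A <- G -> H) has no collider blocking it and no conditioned non-collider, so it is open.
Try {G}:
  P1: blocked at collider V (neither it nor any descendant is in the conditioning set).
  P2: blocked at fork node G ∈ conditioning set.
{G} contains no descendant of A and blocks every backdoor path.
No other singleton works — e.g. {R} leaves P2 open — so {G} is the unique smallest valid adjustment set.

{G}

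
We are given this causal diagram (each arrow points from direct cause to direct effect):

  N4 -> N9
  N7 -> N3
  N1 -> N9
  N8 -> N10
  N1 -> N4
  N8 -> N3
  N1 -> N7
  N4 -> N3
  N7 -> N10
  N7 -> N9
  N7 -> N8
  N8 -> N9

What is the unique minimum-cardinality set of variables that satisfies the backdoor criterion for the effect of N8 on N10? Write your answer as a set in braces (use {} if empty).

Variables eligible for adjustment (non-descendants of N8, excluding N8 and N10): {N1, N4, N7}.
Backdoor paths from N8 to N10:
  P1: N8 <- N7 -> N10
The empty set is not sufficient: P1 (N8 <- N7 -> N10) has no collider blocking it and no conditioned non-collider, so it is open.
Try {N7}:
  P1: blocked at fork node N7 ∈ conditioning set.
{N7} contains no descendant of N8 and blocks every backdoor path.
No other singleton works — e.g. {N1} leaves P1 open — so {N7} is the unique smallest valid adjustment set.

{N7}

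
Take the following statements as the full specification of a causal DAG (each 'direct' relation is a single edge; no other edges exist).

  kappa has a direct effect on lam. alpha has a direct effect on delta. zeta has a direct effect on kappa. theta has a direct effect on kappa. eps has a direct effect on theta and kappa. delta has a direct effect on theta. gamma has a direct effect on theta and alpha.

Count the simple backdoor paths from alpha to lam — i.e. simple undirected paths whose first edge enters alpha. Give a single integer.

2

A backdoor path from alpha to lam is any simple undirected path whose first edge points into alpha (i.e. leaves alpha via a parent).
Parents of alpha: {gamma}.
Enumerating:
  P1: alpha <- gamma -> theta <- eps -> kappa -> lam
  P2: alpha <- gamma -> theta -> kappa -> lam
That exhausts the simple backdoor paths. Count: 2.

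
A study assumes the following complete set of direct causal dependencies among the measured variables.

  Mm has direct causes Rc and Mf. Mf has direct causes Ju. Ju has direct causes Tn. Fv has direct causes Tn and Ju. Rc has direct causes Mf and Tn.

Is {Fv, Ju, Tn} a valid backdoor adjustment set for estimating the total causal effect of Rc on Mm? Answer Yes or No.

Backdoor paths from Rc to Mm (paths whose first edge points into Rc):
  P1: Rc <- Tn -> Ju -> Mf -> Mm
  P2: Rc <- Tn -> Fv <- Ju -> Mf -> Mm
  P3: Rc <- Mf -> Mm
Condition 1 (no descendant of Rc in the set): holds — descendants of Rc are {Mm}; none are in {Fv, Ju, Tn}.
Condition 2 (every backdoor path blocked by {Fv, Ju, Tn}):
  P1: blocked at fork node Tn ∈ conditioning set.
  P2: blocked at fork node Tn ∈ conditioning set.
  P3: open — no interior node is in the conditioning set.
{Fv, Ju, Tn} does not satisfy the backdoor criterion.

No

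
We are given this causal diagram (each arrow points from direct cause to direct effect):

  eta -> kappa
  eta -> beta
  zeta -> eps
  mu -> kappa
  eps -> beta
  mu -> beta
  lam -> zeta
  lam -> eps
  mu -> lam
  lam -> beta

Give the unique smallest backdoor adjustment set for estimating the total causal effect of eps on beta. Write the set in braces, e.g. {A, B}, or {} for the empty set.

{lam}

Variables eligible for adjustment (non-descendants of eps, excluding eps and beta): {eta, kappa, lam, mu, zeta}.
Backdoor paths from eps to beta:
  P1: eps <- lam <- mu -> beta
  P2: eps <- lam <- mu -> kappa <- eta -> beta
  P3: eps <- lam -> beta
  P4: eps <- zeta <- lam <- mu -> beta
  P5: eps <- zeta <- lam <- mu -> kappa <- eta -> beta
  P6: eps <- zeta <- lam -> beta
The empty set is not sufficient: P1 (eps <- lam <- mu -> beta) has no collider blocking it and no conditioned non-collider, so it is open.
Try {lam}:
  P1: blocked at chain node lam ∈ conditioning set.
  P2: blocked at chain node lam ∈ conditioning set.
  P3: blocked at fork node lam ∈ conditioning set.
  P4: blocked at chain node lam ∈ conditioning set.
  P5: blocked at chain node lam ∈ conditioning set.
  P6: blocked at fork node lam ∈ conditioning set.
{lam} contains no descendant of eps and blocks every backdoor path.
No other singleton works — e.g. {mu} leaves P3 open — so {lam} is the unique smallest valid adjustment set.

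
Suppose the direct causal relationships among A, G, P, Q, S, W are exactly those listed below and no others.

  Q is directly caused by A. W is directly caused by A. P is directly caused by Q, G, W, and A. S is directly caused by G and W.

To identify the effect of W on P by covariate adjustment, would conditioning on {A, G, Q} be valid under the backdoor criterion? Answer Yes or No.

Backdoor paths from W to P (paths whose first edge points into W):
  P1: W <- A -> Q -> P
  P2: W <- A -> P
Condition 1 (no descendant of W in the set): holds — descendants of W are {P, S}; none are in {A, G, Q}.
Condition 2 (every backdoor path blocked by {A, G, Q}):
  P1: blocked at fork node A ∈ conditioning set.
  P2: blocked at fork node A ∈ conditioning set.
{A, G, Q} satisfies the backdoor criterion.

Yes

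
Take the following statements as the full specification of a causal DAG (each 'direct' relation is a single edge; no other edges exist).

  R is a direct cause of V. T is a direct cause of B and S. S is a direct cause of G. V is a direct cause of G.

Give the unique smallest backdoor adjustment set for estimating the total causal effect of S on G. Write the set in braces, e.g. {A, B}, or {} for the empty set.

Variables eligible for adjustment (non-descendants of S, excluding S and G): {B, R, T, V}.
Backdoor paths from S to G:
  (none)
With no backdoor paths the empty set already satisfies the criterion, and it is trivially minimal.

{}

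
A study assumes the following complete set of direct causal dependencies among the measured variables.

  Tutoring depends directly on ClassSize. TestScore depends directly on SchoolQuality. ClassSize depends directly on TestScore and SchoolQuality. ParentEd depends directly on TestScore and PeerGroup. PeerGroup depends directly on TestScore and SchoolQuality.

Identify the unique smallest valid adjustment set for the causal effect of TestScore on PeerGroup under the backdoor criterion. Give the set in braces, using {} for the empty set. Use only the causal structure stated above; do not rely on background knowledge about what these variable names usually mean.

Variables eligible for adjustment (non-descendants of TestScore, excluding TestScore and PeerGroup): {SchoolQuality}.
Backdoor paths from TestScore to PeerGroup:
  P1: TestScore <- SchoolQuality -> PeerGroup
The empty set is not sufficient: P1 (TestScore <- SchoolQuality -> PeerGroup) has no collider blocking it and no conditioned non-collider, so it is open.
Try {SchoolQuality}:
  P1: blocked at fork node SchoolQuality ∈ conditioning set.
{SchoolQuality} contains no descendant of TestScore and blocks every backdoor path.
{SchoolQuality} is the unique smallest valid adjustment set.

{SchoolQuality}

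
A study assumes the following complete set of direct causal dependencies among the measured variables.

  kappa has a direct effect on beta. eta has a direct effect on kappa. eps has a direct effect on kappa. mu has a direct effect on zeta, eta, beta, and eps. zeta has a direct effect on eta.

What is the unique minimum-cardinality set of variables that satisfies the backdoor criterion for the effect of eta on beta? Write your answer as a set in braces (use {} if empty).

{mu}

Variables eligible for adjustment (non-descendants of eta, excluding eta and beta): {eps, mu, zeta}.
Backdoor paths from eta to beta:
  P1: eta <- mu -> eps -> kappa -> beta
  P2: eta <- mu -> beta
  P3: eta <- zeta <- mu -> eps -> kappa -> beta
  P4: eta <- zeta <- mu -> beta
The empty set is not sufficient: P1 (eta <- mu -> eps -> kappa -> beta) has no collider blocking it and no conditioned non-collider, so it is open.
Try {mu}:
  P1: blocked at fork node mu ∈ conditioning set.
  P2: blocked at fork node mu ∈ conditioning set.
  P3: blocked at fork node mu ∈ conditioning set.
  P4: blocked at fork node mu ∈ conditioning set.
{mu} contains no descendant of eta and blocks every backdoor path.
No other singleton works — e.g. {eps} leaves P2 open — so {mu} is the unique smallest valid adjustment set.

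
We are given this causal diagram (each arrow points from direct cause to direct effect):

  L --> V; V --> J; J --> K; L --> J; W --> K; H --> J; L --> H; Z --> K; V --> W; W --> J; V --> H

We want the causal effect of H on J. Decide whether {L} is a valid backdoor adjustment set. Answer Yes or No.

No

Backdoor paths from H to J (paths whose first edge points into H):
  P1: H <- L -> V -> W -> J
  P2: H <- L -> V -> W -> K <- J
  P3: H <- L -> V -> J
  P4: H <- L -> J
  P5: H <- V <- L -> J
  P6: H <- V -> W -> J
  P7: H <- V -> W -> K <- J
  P8: H <- V -> J
Condition 1 (no descendant of H in the set): holds — descendants of H are {J, K}; none are in {L}.
Condition 2 (every backdoor path blocked by {L}):
  P1: blocked at fork node L ∈ conditioning set.
  P2: blocked at fork node L ∈ conditioning set.
  P3: blocked at fork node L ∈ conditioning set.
  P4: blocked at fork node L ∈ conditioning set.
  P5: blocked at fork node L ∈ conditioning set.
  P6: open — no interior node is in the conditioning set.
  P7: blocked at collider K (neither it nor any descendant is in the conditioning set).
  P8: open — no interior node is in the conditioning set.
{L} does not satisfy the backdoor criterion.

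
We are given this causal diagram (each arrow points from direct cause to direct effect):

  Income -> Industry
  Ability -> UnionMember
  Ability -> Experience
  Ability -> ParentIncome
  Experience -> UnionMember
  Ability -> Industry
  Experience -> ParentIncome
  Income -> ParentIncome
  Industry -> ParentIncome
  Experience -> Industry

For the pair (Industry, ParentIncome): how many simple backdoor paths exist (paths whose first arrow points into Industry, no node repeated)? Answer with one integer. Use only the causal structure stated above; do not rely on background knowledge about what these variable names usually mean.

A backdoor path from Industry to ParentIncome is any simple undirected path whose first edge points into Industry (i.e. leaves Industry via a parent).
Parents of Industry: {Ability, Experience, Income}.
Enumerating:
  P1: Industry <- Income -> ParentIncome
  P2: Industry <- Ability -> Experience -> ParentIncome
  P3: Industry <- Ability -> UnionMember <- Experience -> ParentIncome
  P4: Industry <- Ability -> ParentIncome
  P5: Industry <- Experience <- Ability -> ParentIncome
  P6: Industry <- Experience -> UnionMember <- Ability -> ParentIncome
  P7: Industry <- Experience -> ParentIncome
That exhausts the simple backdoor paths. Count: 7.

7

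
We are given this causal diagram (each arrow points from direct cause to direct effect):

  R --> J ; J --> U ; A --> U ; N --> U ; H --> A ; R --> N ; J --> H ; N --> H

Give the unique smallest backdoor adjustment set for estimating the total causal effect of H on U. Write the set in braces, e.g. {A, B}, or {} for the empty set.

{J, N}

Variables eligible for adjustment (non-descendants of H, excluding H and U): {J, N, R}.
Backdoor paths from H to U:
  P1: H <- J <- R -> N -> U
  P2: H <- J -> U
  P3: H <- N <- R -> J -> U
  P4: H <- N -> U
The empty set is not sufficient: P1 (H <- J <- R -> N -> U) has no collider blocking it and no conditioned non-collider, so it is open.
Try {J, N}:
  P1: blocked at chain node J ∈ conditioning set.
  P2: blocked at fork node J ∈ conditioning set.
  P3: blocked at chain node N ∈ conditioning set.
  P4: blocked at fork node N ∈ conditioning set.
{J, N} contains no descendant of H and blocks every backdoor path.
Every element of {J, N} is needed (dropping J leaves P2 open; dropping N leaves P4 open), so no proper subset is valid.
Among all size-2 subsets of the eligible variables, only {J, N} blocks every backdoor path, so it is the unique smallest valid adjustment set.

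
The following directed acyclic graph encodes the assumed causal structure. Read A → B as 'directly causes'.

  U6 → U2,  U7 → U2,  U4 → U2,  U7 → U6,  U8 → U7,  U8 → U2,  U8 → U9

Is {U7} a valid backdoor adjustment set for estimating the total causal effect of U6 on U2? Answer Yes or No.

Yes

Backdoor paths from U6 to U2 (paths whose first edge points into U6):
  P1: U6 <- U7 <- U8 -> U2
  P2: U6 <- U7 -> U2
Condition 1 (no descendant of U6 in the set): holds — descendants of U6 are {U2}; none are in {U7}.
Condition 2 (every backdoor path blocked by {U7}):
  P1: blocked at chain node U7 ∈ conditioning set.
  P2: blocked at fork node U7 ∈ conditioning set.
{U7} satisfies the backdoor criterion.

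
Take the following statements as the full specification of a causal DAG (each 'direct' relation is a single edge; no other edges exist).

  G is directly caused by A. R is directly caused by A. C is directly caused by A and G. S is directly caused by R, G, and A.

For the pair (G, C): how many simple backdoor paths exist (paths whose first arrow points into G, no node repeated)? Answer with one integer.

A backdoor path from G to C is any simple undirected path whose first edge points into G (i.e. leaves G via a parent).
Parents of G: {A}.
Enumerating:
  P1: G <- A -> C
That exhausts the simple backdoor paths. Count: 1.

1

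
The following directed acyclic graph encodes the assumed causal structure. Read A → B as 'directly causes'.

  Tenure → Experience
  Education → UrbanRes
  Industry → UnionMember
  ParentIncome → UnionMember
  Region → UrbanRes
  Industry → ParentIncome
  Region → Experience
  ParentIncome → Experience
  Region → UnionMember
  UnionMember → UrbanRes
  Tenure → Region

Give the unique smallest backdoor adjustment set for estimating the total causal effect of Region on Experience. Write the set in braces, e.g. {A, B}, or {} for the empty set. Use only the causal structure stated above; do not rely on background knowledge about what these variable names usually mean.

Variables eligible for adjustment (non-descendants of Region, excluding Region and Experience): {Education, Industry, ParentIncome, Tenure}.
Backdoor paths from Region to Experience:
  P1: Region <- Tenure -> Experience
The empty set is not sufficient: P1 (Region <- Tenure -> Experience) has no collider blocking it and no conditioned non-collider, so it is open.
Try {Tenure}:
  P1: blocked at fork node Tenure ∈ conditioning set.
{Tenure} contains no descendant of Region and blocks every backdoor path.
No other singleton works — e.g. {Industry} leaves P1 open — so {Tenure} is the unique smallest valid adjustment set.

{Tenure}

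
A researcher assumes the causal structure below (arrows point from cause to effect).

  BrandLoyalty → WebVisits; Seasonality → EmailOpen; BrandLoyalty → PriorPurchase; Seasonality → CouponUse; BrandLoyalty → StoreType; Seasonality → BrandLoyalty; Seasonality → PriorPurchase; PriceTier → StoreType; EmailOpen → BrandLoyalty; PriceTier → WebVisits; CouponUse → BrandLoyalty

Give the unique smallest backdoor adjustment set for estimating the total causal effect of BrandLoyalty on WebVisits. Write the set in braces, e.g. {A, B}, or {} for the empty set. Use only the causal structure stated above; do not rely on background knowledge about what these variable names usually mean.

{}

Variables eligible for adjustment (non-descendants of BrandLoyalty, excluding BrandLoyalty and WebVisits): {CouponUse, EmailOpen, PriceTier, Seasonality}.
Backdoor paths from BrandLoyalty to WebVisits:
  (none)
With no backdoor paths the empty set already satisfies the criterion, and it is trivially minimal.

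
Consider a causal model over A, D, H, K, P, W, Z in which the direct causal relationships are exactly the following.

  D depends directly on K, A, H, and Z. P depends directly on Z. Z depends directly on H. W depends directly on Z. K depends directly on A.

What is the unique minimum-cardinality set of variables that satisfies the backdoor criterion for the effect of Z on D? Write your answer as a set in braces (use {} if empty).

Variables eligible for adjustment (non-descendants of Z, excluding Z and D): {A, H, K}.
Backdoor paths from Z to D:
  P1: Z <- H -> D
The empty set is not sufficient: P1 (Z <- H -> D) has no collider blocking it and no conditioned non-collider, so it is open.
Try {H}:
  P1: blocked at fork node H ∈ conditioning set.
{H} contains no descendant of Z and blocks every backdoor path.
No other singleton works — e.g. {A} leaves P1 open — so {H} is the unique smallest valid adjustment set.

{H}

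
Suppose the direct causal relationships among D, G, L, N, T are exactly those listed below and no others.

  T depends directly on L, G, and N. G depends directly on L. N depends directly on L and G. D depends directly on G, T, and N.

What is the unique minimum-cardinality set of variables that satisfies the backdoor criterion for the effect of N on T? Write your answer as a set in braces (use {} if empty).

{G, L}

Variables eligible for adjustment (non-descendants of N, excluding N and T): {G, L}.
Backdoor paths from N to T:
  P1: N <- L -> G -> T
  P2: N <- L -> G -> D <- T
  P3: N <- L -> T
  P4: N <- G <- L -> T
  P5: N <- G -> T
  P6: N <- G -> D <- T
The empty set is not sufficient: P1 (N <- L -> G -> T) has no collider blocking it and no conditioned non-collider, so it is open.
Try {G, L}:
  P1: blocked at fork node L ∈ conditioning set.
  P2: blocked at fork node L ∈ conditioning set.
  P3: blocked at fork node L ∈ conditioning set.
  P4: blocked at chain node G ∈ conditioning set.
  P5: blocked at fork node G ∈ conditioning set.
  P6: blocked at fork node G ∈ conditioning set.
{G, L} contains no descendant of N and blocks every backdoor path.
Every element of {G, L} is needed (dropping G leaves P5 open; dropping L leaves P3 open), so no proper subset is valid.
Among all size-2 subsets of the eligible variables, only {G, L} blocks every backdoor path, so it is the unique smallest valid adjustment set.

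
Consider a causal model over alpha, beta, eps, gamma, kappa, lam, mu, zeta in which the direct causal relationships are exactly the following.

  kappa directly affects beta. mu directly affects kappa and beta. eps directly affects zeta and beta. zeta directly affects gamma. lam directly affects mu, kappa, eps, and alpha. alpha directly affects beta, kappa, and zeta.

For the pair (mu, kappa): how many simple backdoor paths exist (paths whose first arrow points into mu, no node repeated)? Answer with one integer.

8

A backdoor path from mu to kappa is any simple undirected path whose first edge points into mu (i.e. leaves mu via a parent).
Parents of mu: {lam}.
Enumerating:
  P1: mu <- lam -> alpha -> kappa
  P2: mu <- lam -> alpha -> beta <- kappa
  P3: mu <- lam -> alpha -> zeta <- eps -> beta <- kappa
  P4: mu <- lam -> kappa
  P5: mu <- lam -> eps -> beta <- alpha -> kappa
  P6: mu <- lam -> eps -> beta <- kappa
  P7: mu <- lam -> eps -> zeta <- alpha -> kappa
  P8: mu <- lam -> eps -> zeta <- alpha -> beta <- kappa
That exhausts the simple backdoor paths. Count: 8.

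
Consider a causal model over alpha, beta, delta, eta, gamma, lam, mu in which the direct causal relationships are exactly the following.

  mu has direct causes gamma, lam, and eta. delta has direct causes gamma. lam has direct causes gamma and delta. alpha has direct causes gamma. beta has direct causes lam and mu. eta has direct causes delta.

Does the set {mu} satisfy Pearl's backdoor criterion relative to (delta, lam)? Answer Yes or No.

No

Backdoor paths from delta to lam (paths whose first edge points into delta):
  P1: delta <- gamma -> lam
  P2: delta <- gamma -> mu <- lam
  P3: delta <- gamma -> mu -> beta <- lam
Condition 1 (no descendant of delta in the set): FAILS — mu is a descendant of delta.
Condition 2 (every backdoor path blocked by {mu}):
  P1: open — no interior node is in the conditioning set.
  P2: open — collider(s) mu are conditioned on (or have a conditioned descendant) and no non-collider on the path is in the set.
  P3: blocked at chain node mu ∈ conditioning set.
{mu} does not satisfy the backdoor criterion.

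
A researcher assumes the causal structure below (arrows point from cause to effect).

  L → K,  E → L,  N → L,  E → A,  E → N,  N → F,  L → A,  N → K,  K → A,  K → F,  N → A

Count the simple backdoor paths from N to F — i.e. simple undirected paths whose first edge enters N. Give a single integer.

A backdoor path from N to F is any simple undirected path whose first edge points into N (i.e. leaves N via a parent).
Parents of N: {E}.
Enumerating:
  P1: N <- E -> L -> K -> F
  P2: N <- E -> L -> A <- K -> F
  P3: N <- E -> A <- L -> K -> F
  P4: N <- E -> A <- K -> F
That exhausts the simple backdoor paths. Count: 4.

4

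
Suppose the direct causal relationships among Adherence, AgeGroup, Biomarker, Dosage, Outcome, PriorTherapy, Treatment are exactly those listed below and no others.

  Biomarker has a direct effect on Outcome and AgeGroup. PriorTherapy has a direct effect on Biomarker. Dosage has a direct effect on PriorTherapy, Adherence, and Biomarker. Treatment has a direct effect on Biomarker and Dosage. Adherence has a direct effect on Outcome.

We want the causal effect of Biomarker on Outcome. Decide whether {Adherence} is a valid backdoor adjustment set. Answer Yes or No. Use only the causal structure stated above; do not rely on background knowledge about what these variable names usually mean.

Backdoor paths from Biomarker to Outcome (paths whose first edge points into Biomarker):
  P1: Biomarker <- Treatment -> Dosage -> Adherence -> Outcome
  P2: Biomarker <- Dosage -> Adherence -> Outcome
  P3: Biomarker <- PriorTherapy <- Dosage -> Adherence -> Outcome
Condition 1 (no descendant of Biomarker in the set): holds — descendants of Biomarker are {AgeGroup, Outcome}; none are in {Adherence}.
Condition 2 (every backdoor path blocked by {Adherence}):
  P1: blocked at chain node Adherence ∈ conditioning set.
  P2: blocked at chain node Adherence ∈ conditioning set.
  P3: blocked at chain node Adherence ∈ conditioning set.
{Adherence} satisfies the backdoor criterion.

Yes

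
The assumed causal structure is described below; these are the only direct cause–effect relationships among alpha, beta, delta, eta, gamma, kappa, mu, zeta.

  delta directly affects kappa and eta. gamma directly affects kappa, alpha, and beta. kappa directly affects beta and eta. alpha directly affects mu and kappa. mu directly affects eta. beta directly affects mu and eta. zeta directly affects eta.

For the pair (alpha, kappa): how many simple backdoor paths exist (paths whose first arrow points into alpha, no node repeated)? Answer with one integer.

A backdoor path from alpha to kappa is any simple undirected path whose first edge points into alpha (i.e. leaves alpha via a parent).
Parents of alpha: {gamma}.
Enumerating:
  P1: alpha <- gamma -> kappa
  P2: alpha <- gamma -> beta <- kappa
  P3: alpha <- gamma -> beta -> mu -> eta <- delta -> kappa
  P4: alpha <- gamma -> beta -> mu -> eta <- kappa
  P5: alpha <- gamma -> beta -> eta <- delta -> kappa
  P6: alpha <- gamma -> beta -> eta <- kappa
That exhausts the simple backdoor paths. Count: 6.

6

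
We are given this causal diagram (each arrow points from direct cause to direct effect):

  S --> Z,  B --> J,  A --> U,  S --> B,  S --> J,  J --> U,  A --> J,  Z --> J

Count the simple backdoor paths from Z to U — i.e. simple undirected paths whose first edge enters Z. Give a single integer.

A backdoor path from Z to U is any simple undirected path whose first edge points into Z (i.e. leaves Z via a parent).
Parents of Z: {S}.
Enumerating:
  P1: Z <- S -> B -> J <- A -> U
  P2: Z <- S -> B -> J -> U
  P3: Z <- S -> J <- A -> U
  P4: Z <- S -> J -> U
That exhausts the simple backdoor paths. Count: 4.

4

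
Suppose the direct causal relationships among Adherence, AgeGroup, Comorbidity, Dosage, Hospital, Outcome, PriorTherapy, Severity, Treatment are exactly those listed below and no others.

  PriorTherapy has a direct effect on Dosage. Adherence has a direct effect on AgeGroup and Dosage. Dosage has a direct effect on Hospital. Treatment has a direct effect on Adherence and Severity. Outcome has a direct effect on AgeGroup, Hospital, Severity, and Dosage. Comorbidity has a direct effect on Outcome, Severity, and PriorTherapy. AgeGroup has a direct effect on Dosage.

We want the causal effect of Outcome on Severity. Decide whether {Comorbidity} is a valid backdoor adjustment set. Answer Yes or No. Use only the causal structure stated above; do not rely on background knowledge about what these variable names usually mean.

Backdoor paths from Outcome to Severity (paths whose first edge points into Outcome):
  P1: Outcome <- Comorbidity -> PriorTherapy -> Dosage <- Adherence <- Treatment -> Severity
  P2: Outcome <- Comorbidity -> PriorTherapy -> Dosage <- AgeGroup <- Adherence <- Treatment -> Severity
  P3: Outcome <- Comorbidity -> Severity
Condition 1 (no descendant of Outcome in the set): holds — descendants of Outcome are {AgeGroup, Dosage, Hospital, Severity}; none are in {Comorbidity}.
Condition 2 (every backdoor path blocked by {Comorbidity}):
  P1: blocked at fork node Comorbidity ∈ conditioning set.
  P2: blocked at fork node Comorbidity ∈ conditioning set.
  P3: blocked at fork node Comorbidity ∈ conditioning set.
{Comorbidity} satisfies the backdoor criterion.

Yes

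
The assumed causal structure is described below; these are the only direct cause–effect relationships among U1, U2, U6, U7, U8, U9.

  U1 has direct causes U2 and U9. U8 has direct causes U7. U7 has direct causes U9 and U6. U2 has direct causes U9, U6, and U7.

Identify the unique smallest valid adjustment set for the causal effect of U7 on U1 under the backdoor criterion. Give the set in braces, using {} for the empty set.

Variables eligible for adjustment (non-descendants of U7, excluding U7 and U1): {U6, U9}.
Backdoor paths from U7 to U1:
  P1: U7 <- U9 -> U2 -> U1
  P2: U7 <- U9 -> U1
  P3: U7 <- U6 -> U2 <- U9 -> U1
  P4: U7 <- U6 -> U2 -> U1
The empty set is not sufficient: P1 (U7 <- U9 -> U2 -> U1) has no collider blocking it and no conditioned non-collider, so it is open.
Try {U6, U9}:
  P1: blocked at fork node U9 ∈ conditioning set.
  P2: blocked at fork node U9 ∈ conditioning set.
  P3: blocked at fork node U6 ∈ conditioning set.
  P4: blocked at fork node U6 ∈ conditioning set.
{U6, U9} contains no descendant of U7 and blocks every backdoor path.
Every element of {U6, U9} is needed (dropping U6 leaves P4 open; dropping U9 leaves P1 open), so no proper subset is valid.
Among all size-2 subsets of the eligible variables, only {U6, U9} blocks every backdoor path, so it is the unique smallest valid adjustment set.

{U6, U9}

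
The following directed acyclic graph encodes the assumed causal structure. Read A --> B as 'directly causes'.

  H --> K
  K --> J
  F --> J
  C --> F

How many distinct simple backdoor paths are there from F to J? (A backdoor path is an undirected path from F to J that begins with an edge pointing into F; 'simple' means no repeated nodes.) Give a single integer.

0

A backdoor path from F to J is any simple undirected path whose first edge points into F (i.e. leaves F via a parent).
Parents of F: {C}.
No simple path from any parent of F reaches J without revisiting F, so there are no backdoor paths.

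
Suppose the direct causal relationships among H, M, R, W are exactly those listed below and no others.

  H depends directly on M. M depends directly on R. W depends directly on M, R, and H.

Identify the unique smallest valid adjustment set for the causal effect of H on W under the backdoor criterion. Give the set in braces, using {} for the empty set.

{M}

Variables eligible for adjustment (non-descendants of H, excluding H and W): {M, R}.
Backdoor paths from H to W:
  P1: H <- M <- R -> W
  P2: H <- M -> W
The empty set is not sufficient: P1 (H <- M <- R -> W) has no collider blocking it and no conditioned non-collider, so it is open.
Try {M}:
  P1: blocked at chain node M ∈ conditioning set.
  P2: blocked at fork node M ∈ conditioning set.
{M} contains no descendant of H and blocks every backdoor path.
No other singleton works — e.g. {R} leaves P2 open — so {M} is the unique smallest valid adjustment set.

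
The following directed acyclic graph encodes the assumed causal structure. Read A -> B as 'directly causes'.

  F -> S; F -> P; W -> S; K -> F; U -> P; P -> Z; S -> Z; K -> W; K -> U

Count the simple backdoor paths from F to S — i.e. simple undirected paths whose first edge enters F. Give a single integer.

A backdoor path from F to S is any simple undirected path whose first edge points into F (i.e. leaves F via a parent).
Parents of F: {K}.
Enumerating:
  P1: F <- K -> U -> P -> Z <- S
  P2: F <- K -> W -> S
That exhausts the simple backdoor paths. Count: 2.

2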